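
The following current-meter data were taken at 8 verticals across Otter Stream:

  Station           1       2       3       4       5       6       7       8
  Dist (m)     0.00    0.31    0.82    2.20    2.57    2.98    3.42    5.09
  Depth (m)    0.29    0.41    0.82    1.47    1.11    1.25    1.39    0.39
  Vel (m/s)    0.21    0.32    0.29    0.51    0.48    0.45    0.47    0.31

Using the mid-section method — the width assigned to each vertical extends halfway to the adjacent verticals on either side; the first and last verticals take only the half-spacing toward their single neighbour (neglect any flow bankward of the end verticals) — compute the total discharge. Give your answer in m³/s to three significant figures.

2.18 m³/s

w_1 = (0.31 − 0.00)/2 = 0.155 m; q_1 = 0.21 × 0.29 × 0.155 = 0.009440 m³/s
w_2 = (0.82 − 0.00)/2 = 0.41 m; q_2 = 0.32 × 0.41 × 0.41 = 0.05379 m³/s
w_3 = (2.20 − 0.31)/2 = 0.945 m; q_3 = 0.29 × 0.82 × 0.945 = 0.2247 m³/s
w_4 = (2.57 − 0.82)/2 = 0.875 m; q_4 = 0.51 × 1.47 × 0.875 = 0.6560 m³/s
w_5 = (2.98 − 2.20)/2 = 0.39 m; q_5 = 0.48 × 1.11 × 0.39 = 0.2078 m³/s
w_6 = (3.42 − 2.57)/2 = 0.425 m; q_6 = 0.45 × 1.25 × 0.425 = 0.2391 m³/s
w_7 = (5.09 − 2.98)/2 = 1.055 m; q_7 = 0.47 × 1.39 × 1.055 = 0.6892 m³/s
w_8 = (5.09 − 3.42)/2 = 0.835 m; q_8 = 0.31 × 0.39 × 0.835 = 0.1010 m³/s
Q = Σ qᵢ = 2.181 m³/s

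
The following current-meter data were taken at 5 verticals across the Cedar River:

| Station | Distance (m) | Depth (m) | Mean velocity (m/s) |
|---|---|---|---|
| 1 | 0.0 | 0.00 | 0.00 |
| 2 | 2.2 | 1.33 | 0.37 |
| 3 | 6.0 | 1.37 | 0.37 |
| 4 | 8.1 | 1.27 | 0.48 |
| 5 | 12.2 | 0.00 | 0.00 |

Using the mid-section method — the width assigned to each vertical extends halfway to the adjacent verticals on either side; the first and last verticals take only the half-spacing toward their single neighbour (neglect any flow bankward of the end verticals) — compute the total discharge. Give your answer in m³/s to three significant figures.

w_2 = (6.0 − 0.0)/2 = 3 m; q_2 = 0.37 × 1.33 × 3 = 1.476 m³/s
w_3 = (8.1 − 2.2)/2 = 2.95 m; q_3 = 0.37 × 1.37 × 2.95 = 1.495 m³/s
w_4 = (12.2 − 6.0)/2 = 3.1 m; q_4 = 0.48 × 1.27 × 3.1 = 1.890 m³/s
Stations 1, 5 contribute zero (depth or velocity is 0).
Q = Σ qᵢ = 4.861 m³/s

4.86 m³/s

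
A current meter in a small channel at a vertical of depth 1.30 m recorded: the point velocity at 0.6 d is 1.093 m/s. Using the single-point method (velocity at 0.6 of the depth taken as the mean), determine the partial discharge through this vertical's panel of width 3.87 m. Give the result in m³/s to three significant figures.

5.50 m³/s

v̄ = v₀.₆ = 1.093 m/s
q = v̄ × d × w = 1.093 × 1.30 × 3.87 = 5.499 m³/s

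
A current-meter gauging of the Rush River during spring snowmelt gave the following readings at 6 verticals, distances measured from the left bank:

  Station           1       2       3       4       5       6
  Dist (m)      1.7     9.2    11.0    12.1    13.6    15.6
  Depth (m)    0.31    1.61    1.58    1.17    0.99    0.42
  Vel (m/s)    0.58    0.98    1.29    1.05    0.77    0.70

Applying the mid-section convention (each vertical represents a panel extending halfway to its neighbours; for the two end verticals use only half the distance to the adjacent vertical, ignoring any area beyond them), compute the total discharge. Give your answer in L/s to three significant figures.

w_1 = (9.2 − 1.7)/2 = 3.75 m; q_1 = 0.58 × 0.31 × 3.75 = 0.6743 m³/s
w_2 = (11.0 − 1.7)/2 = 4.65 m; q_2 = 0.98 × 1.61 × 4.65 = 7.337 m³/s
w_3 = (12.1 − 9.2)/2 = 1.45 m; q_3 = 1.29 × 1.58 × 1.45 = 2.955 m³/s
w_4 = (13.6 − 11.0)/2 = 1.3 m; q_4 = 1.05 × 1.17 × 1.3 = 1.597 m³/s
w_5 = (15.6 − 12.1)/2 = 1.75 m; q_5 = 0.77 × 0.99 × 1.75 = 1.334 m³/s
w_6 = (15.6 − 13.6)/2 = 1 m; q_6 = 0.70 × 0.42 × 1 = 0.2940 m³/s
Q = Σ qᵢ = 14.19 m³/s
= 14.19 × 1000 = 14190 L/s

14200 L/s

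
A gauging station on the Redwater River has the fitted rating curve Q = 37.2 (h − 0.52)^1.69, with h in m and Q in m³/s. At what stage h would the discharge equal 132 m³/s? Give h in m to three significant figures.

h − h₀ = (Q/C)^(1/b) = (132/37.2)^(1/1.69) = 2.116 m
h = 0.52 + 2.116 = 2.636 m

2.64 m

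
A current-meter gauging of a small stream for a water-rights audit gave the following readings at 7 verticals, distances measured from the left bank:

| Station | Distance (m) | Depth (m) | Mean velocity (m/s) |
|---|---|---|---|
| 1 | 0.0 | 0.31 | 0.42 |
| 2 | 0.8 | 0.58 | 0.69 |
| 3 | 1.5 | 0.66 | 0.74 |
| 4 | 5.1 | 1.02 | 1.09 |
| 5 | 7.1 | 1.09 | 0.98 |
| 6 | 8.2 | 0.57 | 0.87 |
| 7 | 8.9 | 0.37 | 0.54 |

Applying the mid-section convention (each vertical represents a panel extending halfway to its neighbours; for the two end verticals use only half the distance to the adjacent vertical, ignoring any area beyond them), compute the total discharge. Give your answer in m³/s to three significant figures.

w_1 = (0.8 − 0.0)/2 = 0.4 m; q_1 = 0.42 × 0.31 × 0.4 = 0.05208 m³/s
w_2 = (1.5 − 0.0)/2 = 0.75 m; q_2 = 0.69 × 0.58 × 0.75 = 0.3002 m³/s
w_3 = (5.1 − 0.8)/2 = 2.15 m; q_3 = 0.74 × 0.66 × 2.15 = 1.050 m³/s
w_4 = (7.1 − 1.5)/2 = 2.8 m; q_4 = 1.09 × 1.02 × 2.8 = 3.113 m³/s
w_5 = (8.2 − 5.1)/2 = 1.55 m; q_5 = 0.98 × 1.09 × 1.55 = 1.656 m³/s
w_6 = (8.9 − 7.1)/2 = 0.9 m; q_6 = 0.87 × 0.57 × 0.9 = 0.4463 m³/s
w_7 = (8.9 − 8.2)/2 = 0.35 m; q_7 = 0.54 × 0.37 × 0.35 = 0.06993 m³/s
Q = Σ qᵢ = 6.687 m³/s

6.69 m³/s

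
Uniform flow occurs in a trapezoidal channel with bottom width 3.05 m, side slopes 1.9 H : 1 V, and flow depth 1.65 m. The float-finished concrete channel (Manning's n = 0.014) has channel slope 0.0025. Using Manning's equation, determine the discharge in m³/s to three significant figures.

A = (b + z·y)·y = (3.05 + 1.9×1.65)×1.65 = 10.21 m²
P = b + 2y√(1+z²) = 3.05 + 2×1.65×√(1+1.9²) = 10.14 m
R = A/P = 10.21/10.14 = 1.007 m
Q = (1/n)·A·R^(2/3)·S^(1/2) = (1/0.014) × 10.21 × 1.007^(2/3) × 0.0025^(1/2) = 36.61 m³/s

36.6 m³/s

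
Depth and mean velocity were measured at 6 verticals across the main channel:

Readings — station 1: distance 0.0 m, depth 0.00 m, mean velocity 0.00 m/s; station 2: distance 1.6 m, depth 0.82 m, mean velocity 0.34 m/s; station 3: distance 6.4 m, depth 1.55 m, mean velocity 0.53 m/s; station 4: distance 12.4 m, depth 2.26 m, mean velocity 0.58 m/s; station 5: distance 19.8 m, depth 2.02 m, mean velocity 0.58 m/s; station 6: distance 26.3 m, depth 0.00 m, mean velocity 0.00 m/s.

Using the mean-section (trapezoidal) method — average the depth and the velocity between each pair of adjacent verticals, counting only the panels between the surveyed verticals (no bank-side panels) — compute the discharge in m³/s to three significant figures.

20.0 m³/s

Panel 1-2: Δb = 1.6 m, d̄ = (0.00+0.82)/2 = 0.41, v̄ = (0.00+0.34)/2 = 0.17 → q = 1.6×0.41×0.17 = 0.1115 m³/s
Panel 2-3: Δb = 4.8 m, d̄ = (0.82+1.55)/2 = 1.185, v̄ = (0.34+0.53)/2 = 0.435 → q = 4.8×1.185×0.435 = 2.474 m³/s
Panel 3-4: Δb = 6 m, d̄ = (1.55+2.26)/2 = 1.905, v̄ = (0.53+0.58)/2 = 0.555 → q = 6×1.905×0.555 = 6.344 m³/s
Panel 4-5: Δb = 7.4 m, d̄ = (2.26+2.02)/2 = 2.14, v̄ = (0.58+0.58)/2 = 0.58 → q = 7.4×2.14×0.58 = 9.185 m³/s
Panel 5-6: Δb = 6.5 m, d̄ = (2.02+0.00)/2 = 1.01, v̄ = (0.58+0.00)/2 = 0.29 → q = 6.5×1.01×0.29 = 1.904 m³/s
Q = Σ q = 20.02 m³/s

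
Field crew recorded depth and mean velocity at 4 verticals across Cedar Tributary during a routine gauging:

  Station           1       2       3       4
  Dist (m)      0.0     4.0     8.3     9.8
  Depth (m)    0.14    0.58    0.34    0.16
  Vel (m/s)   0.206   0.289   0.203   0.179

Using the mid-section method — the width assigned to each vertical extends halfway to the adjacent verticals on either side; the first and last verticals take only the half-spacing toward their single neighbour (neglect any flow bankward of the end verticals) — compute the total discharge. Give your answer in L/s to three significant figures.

w_1 = (4.0 − 0.0)/2 = 2 m; q_1 = 0.206 × 0.14 × 2 = 0.05768 m³/s
w_2 = (8.3 − 0.0)/2 = 4.15 m; q_2 = 0.289 × 0.58 × 4.15 = 0.6956 m³/s
w_3 = (9.8 − 4.0)/2 = 2.9 m; q_3 = 0.203 × 0.34 × 2.9 = 0.2002 m³/s
w_4 = (9.8 − 8.3)/2 = 0.75 m; q_4 = 0.179 × 0.16 × 0.75 = 0.02148 m³/s
Q = Σ qᵢ = 0.9749 m³/s
= 0.9749 × 1000 = 974.9 L/s

975 L/s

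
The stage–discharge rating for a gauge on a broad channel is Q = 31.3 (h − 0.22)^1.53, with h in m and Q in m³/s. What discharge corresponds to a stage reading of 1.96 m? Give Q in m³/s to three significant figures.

73.0 m³/s

Q = 31.3 × (1.96 − 0.22)^1.53 = 31.3 × 1.74^1.53 = 73.04 m³/s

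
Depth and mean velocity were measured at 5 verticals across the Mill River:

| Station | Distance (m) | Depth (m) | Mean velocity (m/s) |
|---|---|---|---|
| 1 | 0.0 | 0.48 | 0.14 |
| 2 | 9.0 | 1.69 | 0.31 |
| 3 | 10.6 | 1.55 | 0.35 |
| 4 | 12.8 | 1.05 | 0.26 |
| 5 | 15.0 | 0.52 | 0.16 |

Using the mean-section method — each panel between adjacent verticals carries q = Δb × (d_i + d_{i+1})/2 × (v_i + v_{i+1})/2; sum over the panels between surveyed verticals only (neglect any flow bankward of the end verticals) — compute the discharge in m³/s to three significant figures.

4.29 m³/s

Panel 1-2: Δb = 9 m, d̄ = (0.48+1.69)/2 = 1.085, v̄ = (0.14+0.31)/2 = 0.225 → q = 9×1.085×0.225 = 2.197 m³/s
Panel 2-3: Δb = 1.6 m, d̄ = (1.69+1.55)/2 = 1.62, v̄ = (0.31+0.35)/2 = 0.33 → q = 1.6×1.62×0.33 = 0.8554 m³/s
Panel 3-4: Δb = 2.2 m, d̄ = (1.55+1.05)/2 = 1.3, v̄ = (0.35+0.26)/2 = 0.305 → q = 2.2×1.3×0.305 = 0.8723 m³/s
Panel 4-5: Δb = 2.2 m, d̄ = (1.05+0.52)/2 = 0.785, v̄ = (0.26+0.16)/2 = 0.21 → q = 2.2×0.785×0.21 = 0.3627 m³/s
Q = Σ q = 4.287 m³/s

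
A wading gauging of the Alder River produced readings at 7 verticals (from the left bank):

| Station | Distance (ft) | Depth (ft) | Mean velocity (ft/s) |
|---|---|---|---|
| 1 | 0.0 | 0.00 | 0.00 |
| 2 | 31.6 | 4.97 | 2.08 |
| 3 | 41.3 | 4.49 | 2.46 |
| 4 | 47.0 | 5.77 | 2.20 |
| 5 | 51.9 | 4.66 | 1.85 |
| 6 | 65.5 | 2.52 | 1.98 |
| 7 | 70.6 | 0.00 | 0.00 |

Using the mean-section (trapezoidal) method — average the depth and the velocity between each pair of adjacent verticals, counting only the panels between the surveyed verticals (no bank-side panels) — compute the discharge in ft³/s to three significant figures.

Panel 1-2: Δb = 31.6 ft, d̄ = (0.00+4.97)/2 = 2.485, v̄ = (0.00+2.08)/2 = 1.04 → q = 31.6×2.485×1.04 = 81.67 ft³/s
Panel 2-3: Δb = 9.7 ft, d̄ = (4.97+4.49)/2 = 4.73, v̄ = (2.08+2.46)/2 = 2.27 → q = 9.7×4.73×2.27 = 104.1 ft³/s
Panel 3-4: Δb = 5.7 ft, d̄ = (4.49+5.77)/2 = 5.13, v̄ = (2.46+2.20)/2 = 2.33 → q = 5.7×5.13×2.33 = 68.13 ft³/s
Panel 4-5: Δb = 4.9 ft, d̄ = (5.77+4.66)/2 = 5.215, v̄ = (2.20+1.85)/2 = 2.025 → q = 4.9×5.215×2.025 = 51.75 ft³/s
Panel 5-6: Δb = 13.6 ft, d̄ = (4.66+2.52)/2 = 3.59, v̄ = (1.85+1.98)/2 = 1.915 → q = 13.6×3.59×1.915 = 93.50 ft³/s
Panel 6-7: Δb = 5.1 ft, d̄ = (2.52+0.00)/2 = 1.26, v̄ = (1.98+0.00)/2 = 0.99 → q = 5.1×1.26×0.99 = 6.362 ft³/s
Q = Σ q = 405.6 ft³/s

406 ft³/s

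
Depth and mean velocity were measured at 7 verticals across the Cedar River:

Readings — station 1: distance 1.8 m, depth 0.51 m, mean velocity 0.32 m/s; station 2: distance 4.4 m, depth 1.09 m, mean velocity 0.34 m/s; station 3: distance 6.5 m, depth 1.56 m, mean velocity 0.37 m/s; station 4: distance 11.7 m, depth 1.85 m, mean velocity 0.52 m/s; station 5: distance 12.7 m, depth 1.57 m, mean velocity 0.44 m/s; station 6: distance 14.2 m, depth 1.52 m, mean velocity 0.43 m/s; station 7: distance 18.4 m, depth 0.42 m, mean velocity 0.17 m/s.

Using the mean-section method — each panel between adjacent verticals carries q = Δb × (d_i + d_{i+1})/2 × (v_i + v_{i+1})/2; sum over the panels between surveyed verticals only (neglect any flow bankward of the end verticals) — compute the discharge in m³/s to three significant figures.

Panel 1-2: Δb = 2.6 m, d̄ = (0.51+1.09)/2 = 0.8, v̄ = (0.32+0.34)/2 = 0.33 → q = 2.6×0.8×0.33 = 0.6864 m³/s
Panel 2-3: Δb = 2.1 m, d̄ = (1.09+1.56)/2 = 1.325, v̄ = (0.34+0.37)/2 = 0.355 → q = 2.1×1.325×0.355 = 0.9878 m³/s
Panel 3-4: Δb = 5.2 m, d̄ = (1.56+1.85)/2 = 1.705, v̄ = (0.37+0.52)/2 = 0.445 → q = 5.2×1.705×0.445 = 3.945 m³/s
Panel 4-5: Δb = 1 m, d̄ = (1.85+1.57)/2 = 1.71, v̄ = (0.52+0.44)/2 = 0.48 → q = 1×1.71×0.48 = 0.8208 m³/s
Panel 5-6: Δb = 1.5 m, d̄ = (1.57+1.52)/2 = 1.545, v̄ = (0.44+0.43)/2 = 0.435 → q = 1.5×1.545×0.435 = 1.008 m³/s
Panel 6-7: Δb = 4.2 m, d̄ = (1.52+0.42)/2 = 0.97, v̄ = (0.43+0.17)/2 = 0.3 → q = 4.2×0.97×0.3 = 1.222 m³/s
Q = Σ q = 8.671 m³/s

8.67 m³/s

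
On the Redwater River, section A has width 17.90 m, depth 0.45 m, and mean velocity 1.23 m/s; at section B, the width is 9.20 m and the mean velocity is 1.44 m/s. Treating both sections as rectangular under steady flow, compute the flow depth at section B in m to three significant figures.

Q = A₁V₁ = (17.90×0.45) × 1.23 = 9.908 m³/s
d₂ = Q/(b₂ V₂) = 9.908/(9.20×1.44) = 0.7479 m

0.748 m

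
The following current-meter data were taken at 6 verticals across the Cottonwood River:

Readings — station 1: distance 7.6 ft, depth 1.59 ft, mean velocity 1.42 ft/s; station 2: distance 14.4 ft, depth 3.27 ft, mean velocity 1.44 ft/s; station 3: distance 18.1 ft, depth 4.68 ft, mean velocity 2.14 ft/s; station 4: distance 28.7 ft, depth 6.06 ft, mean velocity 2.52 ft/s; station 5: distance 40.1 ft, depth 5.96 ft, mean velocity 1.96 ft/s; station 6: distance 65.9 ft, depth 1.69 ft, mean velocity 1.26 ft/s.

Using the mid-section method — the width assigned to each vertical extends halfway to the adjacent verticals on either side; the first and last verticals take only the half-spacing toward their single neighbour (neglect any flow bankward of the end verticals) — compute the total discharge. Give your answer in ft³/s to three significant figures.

w_1 = (14.4 − 7.6)/2 = 3.4 ft; q_1 = 1.42 × 1.59 × 3.4 = 7.677 ft³/s
w_2 = (18.1 − 7.6)/2 = 5.25 ft; q_2 = 1.44 × 3.27 × 5.25 = 24.72 ft³/s
w_3 = (28.7 − 14.4)/2 = 7.15 ft; q_3 = 2.14 × 4.68 × 7.15 = 71.61 ft³/s
w_4 = (40.1 − 18.1)/2 = 11 ft; q_4 = 2.52 × 6.06 × 11 = 168.0 ft³/s
w_5 = (65.9 − 28.7)/2 = 18.6 ft; q_5 = 1.96 × 5.96 × 18.6 = 217.3 ft³/s
w_6 = (65.9 − 40.1)/2 = 12.9 ft; q_6 = 1.26 × 1.69 × 12.9 = 27.47 ft³/s
Q = Σ qᵢ = 516.7 ft³/s

517 ft³/s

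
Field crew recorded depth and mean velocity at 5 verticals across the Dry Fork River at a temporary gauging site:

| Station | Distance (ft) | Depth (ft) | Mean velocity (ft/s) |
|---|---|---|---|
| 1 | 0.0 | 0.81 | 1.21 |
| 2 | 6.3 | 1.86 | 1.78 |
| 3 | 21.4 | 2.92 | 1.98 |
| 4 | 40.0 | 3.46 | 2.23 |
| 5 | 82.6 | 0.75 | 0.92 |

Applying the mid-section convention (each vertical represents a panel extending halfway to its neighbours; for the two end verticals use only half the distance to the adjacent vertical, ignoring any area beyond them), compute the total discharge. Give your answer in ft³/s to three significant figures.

387 ft³/s

w_1 = (6.3 − 0.0)/2 = 3.15 ft; q_1 = 1.21 × 0.81 × 3.15 = 3.087 ft³/s
w_2 = (21.4 − 0.0)/2 = 10.7 ft; q_2 = 1.78 × 1.86 × 10.7 = 35.43 ft³/s
w_3 = (40.0 − 6.3)/2 = 16.85 ft; q_3 = 1.98 × 2.92 × 16.85 = 97.42 ft³/s
w_4 = (82.6 − 21.4)/2 = 30.6 ft; q_4 = 2.23 × 3.46 × 30.6 = 236.1 ft³/s
w_5 = (82.6 − 40.0)/2 = 21.3 ft; q_5 = 0.92 × 0.75 × 21.3 = 14.70 ft³/s
Q = Σ qᵢ = 386.7 ft³/s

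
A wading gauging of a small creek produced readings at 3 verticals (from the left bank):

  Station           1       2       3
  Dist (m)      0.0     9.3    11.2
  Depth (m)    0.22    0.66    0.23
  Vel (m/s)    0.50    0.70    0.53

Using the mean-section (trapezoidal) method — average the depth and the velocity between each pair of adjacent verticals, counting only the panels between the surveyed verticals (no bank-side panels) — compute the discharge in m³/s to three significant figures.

Panel 1-2: Δb = 9.3 m, d̄ = (0.22+0.66)/2 = 0.44, v̄ = (0.50+0.70)/2 = 0.6 → q = 9.3×0.44×0.6 = 2.455 m³/s
Panel 2-3: Δb = 1.9 m, d̄ = (0.66+0.23)/2 = 0.445, v̄ = (0.70+0.53)/2 = 0.615 → q = 1.9×0.445×0.615 = 0.5200 m³/s
Q = Σ q = 2.975 m³/s

2.98 m³/s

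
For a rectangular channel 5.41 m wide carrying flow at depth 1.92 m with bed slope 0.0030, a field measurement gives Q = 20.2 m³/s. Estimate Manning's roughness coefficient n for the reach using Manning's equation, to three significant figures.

0.0304

A = b·y = 5.41 × 1.92 = 10.39 m²
P = b + 2y = 5.41 + 2×1.92 = 9.250 m
R = A/P = 10.39/9.250 = 1.123 m
n = (1/Q)·A·R^(2/3)·S^(1/2) = (1/20.2) × 10.39 × 1.080 × 0.05477 = 0.03043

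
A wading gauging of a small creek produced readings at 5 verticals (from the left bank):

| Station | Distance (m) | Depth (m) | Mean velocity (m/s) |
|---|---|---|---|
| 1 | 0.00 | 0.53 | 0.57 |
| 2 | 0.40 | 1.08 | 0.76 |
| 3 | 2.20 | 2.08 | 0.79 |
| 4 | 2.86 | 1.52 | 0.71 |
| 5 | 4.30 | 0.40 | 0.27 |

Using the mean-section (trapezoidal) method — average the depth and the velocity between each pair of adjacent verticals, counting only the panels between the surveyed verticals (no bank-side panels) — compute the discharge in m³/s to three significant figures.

3.99 m³/s

Panel 1-2: Δb = 0.4 m, d̄ = (0.53+1.08)/2 = 0.805, v̄ = (0.57+0.76)/2 = 0.665 → q = 0.4×0.805×0.665 = 0.2141 m³/s
Panel 2-3: Δb = 1.8 m, d̄ = (1.08+2.08)/2 = 1.58, v̄ = (0.76+0.79)/2 = 0.775 → q = 1.8×1.58×0.775 = 2.204 m³/s
Panel 3-4: Δb = 0.66 m, d̄ = (2.08+1.52)/2 = 1.8, v̄ = (0.79+0.71)/2 = 0.75 → q = 0.66×1.8×0.75 = 0.8910 m³/s
Panel 4-5: Δb = 1.44 m, d̄ = (1.52+0.40)/2 = 0.96, v̄ = (0.71+0.27)/2 = 0.49 → q = 1.44×0.96×0.49 = 0.6774 m³/s
Q = Σ q = 3.987 m³/s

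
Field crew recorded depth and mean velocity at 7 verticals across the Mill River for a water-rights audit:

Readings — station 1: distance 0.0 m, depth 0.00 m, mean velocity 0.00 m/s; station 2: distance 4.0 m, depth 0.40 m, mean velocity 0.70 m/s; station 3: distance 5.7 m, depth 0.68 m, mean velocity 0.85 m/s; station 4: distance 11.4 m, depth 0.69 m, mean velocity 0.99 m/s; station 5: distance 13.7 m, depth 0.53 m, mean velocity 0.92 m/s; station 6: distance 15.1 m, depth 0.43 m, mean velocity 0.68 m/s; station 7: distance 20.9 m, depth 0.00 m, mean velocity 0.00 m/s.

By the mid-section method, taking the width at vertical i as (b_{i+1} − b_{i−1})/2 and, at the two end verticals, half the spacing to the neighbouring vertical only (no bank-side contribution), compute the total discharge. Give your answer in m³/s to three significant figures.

w_2 = (5.7 − 0.0)/2 = 2.85 m; q_2 = 0.70 × 0.40 × 2.85 = 0.7980 m³/s
w_3 = (11.4 − 4.0)/2 = 3.7 m; q_3 = 0.85 × 0.68 × 3.7 = 2.139 m³/s
w_4 = (13.7 − 5.7)/2 = 4 m; q_4 = 0.99 × 0.69 × 4 = 2.732 m³/s
w_5 = (15.1 − 11.4)/2 = 1.85 m; q_5 = 0.92 × 0.53 × 1.85 = 0.9021 m³/s
w_6 = (20.9 − 13.7)/2 = 3.6 m; q_6 = 0.68 × 0.43 × 3.6 = 1.053 m³/s
Stations 1, 7 contribute zero (depth or velocity is 0).
Q = Σ qᵢ = 7.624 m³/s

7.62 m³/s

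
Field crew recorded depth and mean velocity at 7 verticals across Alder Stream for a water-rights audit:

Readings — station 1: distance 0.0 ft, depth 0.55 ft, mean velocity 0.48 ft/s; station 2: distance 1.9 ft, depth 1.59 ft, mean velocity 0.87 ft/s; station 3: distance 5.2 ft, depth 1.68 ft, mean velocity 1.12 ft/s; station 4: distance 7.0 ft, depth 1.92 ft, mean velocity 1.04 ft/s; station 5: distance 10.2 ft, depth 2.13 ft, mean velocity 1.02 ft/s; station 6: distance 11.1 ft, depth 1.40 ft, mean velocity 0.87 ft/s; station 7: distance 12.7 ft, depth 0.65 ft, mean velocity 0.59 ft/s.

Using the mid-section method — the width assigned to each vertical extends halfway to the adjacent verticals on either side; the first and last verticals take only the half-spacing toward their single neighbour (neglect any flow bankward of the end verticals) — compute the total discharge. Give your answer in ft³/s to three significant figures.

w_1 = (1.9 − 0.0)/2 = 0.95 ft; q_1 = 0.48 × 0.55 × 0.95 = 0.2508 ft³/s
w_2 = (5.2 − 0.0)/2 = 2.6 ft; q_2 = 0.87 × 1.59 × 2.6 = 3.597 ft³/s
w_3 = (7.0 − 1.9)/2 = 2.55 ft; q_3 = 1.12 × 1.68 × 2.55 = 4.798 ft³/s
w_4 = (10.2 − 5.2)/2 = 2.5 ft; q_4 = 1.04 × 1.92 × 2.5 = 4.992 ft³/s
w_5 = (11.1 − 7.0)/2 = 2.05 ft; q_5 = 1.02 × 2.13 × 2.05 = 4.454 ft³/s
w_6 = (12.7 − 10.2)/2 = 1.25 ft; q_6 = 0.87 × 1.40 × 1.25 = 1.523 ft³/s
w_7 = (12.7 − 11.1)/2 = 0.8 ft; q_7 = 0.59 × 0.65 × 0.8 = 0.3068 ft³/s
Q = Σ qᵢ = 19.92 ft³/s

19.9 ft³/s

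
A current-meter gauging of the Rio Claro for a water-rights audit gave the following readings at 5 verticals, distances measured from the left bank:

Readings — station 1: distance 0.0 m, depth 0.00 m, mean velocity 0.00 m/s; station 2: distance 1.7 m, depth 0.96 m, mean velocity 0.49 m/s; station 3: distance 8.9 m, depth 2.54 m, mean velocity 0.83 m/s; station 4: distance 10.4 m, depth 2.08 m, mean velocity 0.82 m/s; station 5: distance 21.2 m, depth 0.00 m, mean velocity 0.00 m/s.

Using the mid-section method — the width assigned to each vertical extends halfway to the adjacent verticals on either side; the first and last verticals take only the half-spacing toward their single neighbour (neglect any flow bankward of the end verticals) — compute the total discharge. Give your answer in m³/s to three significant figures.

w_2 = (8.9 − 0.0)/2 = 4.45 m; q_2 = 0.49 × 0.96 × 4.45 = 2.093 m³/s
w_3 = (10.4 − 1.7)/2 = 4.35 m; q_3 = 0.83 × 2.54 × 4.35 = 9.171 m³/s
w_4 = (21.2 − 8.9)/2 = 6.15 m; q_4 = 0.82 × 2.08 × 6.15 = 10.49 m³/s
Stations 1, 5 contribute zero (depth or velocity is 0).
Q = Σ qᵢ = 21.75 m³/s

21.8 m³/s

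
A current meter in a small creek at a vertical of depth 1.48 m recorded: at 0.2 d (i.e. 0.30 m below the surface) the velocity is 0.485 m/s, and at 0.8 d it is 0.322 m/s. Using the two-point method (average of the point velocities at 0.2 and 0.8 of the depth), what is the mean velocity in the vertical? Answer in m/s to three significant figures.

v̄ = (0.485 + 0.322) / 2 = 0.4035 m/s

0.404 m/s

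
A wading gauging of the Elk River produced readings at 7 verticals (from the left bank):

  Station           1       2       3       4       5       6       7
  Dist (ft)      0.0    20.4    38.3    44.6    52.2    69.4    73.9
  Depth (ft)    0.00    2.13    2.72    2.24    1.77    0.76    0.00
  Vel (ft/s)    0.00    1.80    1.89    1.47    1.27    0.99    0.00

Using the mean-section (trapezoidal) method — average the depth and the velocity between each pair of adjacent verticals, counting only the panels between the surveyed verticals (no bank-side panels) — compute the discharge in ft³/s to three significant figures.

Panel 1-2: Δb = 20.4 ft, d̄ = (0.00+2.13)/2 = 1.065, v̄ = (0.00+1.80)/2 = 0.9 → q = 20.4×1.065×0.9 = 19.55 ft³/s
Panel 2-3: Δb = 17.9 ft, d̄ = (2.13+2.72)/2 = 2.425, v̄ = (1.80+1.89)/2 = 1.845 → q = 17.9×2.425×1.845 = 80.09 ft³/s
Panel 3-4: Δb = 6.3 ft, d̄ = (2.72+2.24)/2 = 2.48, v̄ = (1.89+1.47)/2 = 1.68 → q = 6.3×2.48×1.68 = 26.25 ft³/s
Panel 4-5: Δb = 7.6 ft, d̄ = (2.24+1.77)/2 = 2.005, v̄ = (1.47+1.27)/2 = 1.37 → q = 7.6×2.005×1.37 = 20.88 ft³/s
Panel 5-6: Δb = 17.2 ft, d̄ = (1.77+0.76)/2 = 1.265, v̄ = (1.27+0.99)/2 = 1.13 → q = 17.2×1.265×1.13 = 24.59 ft³/s
Panel 6-7: Δb = 4.5 ft, d̄ = (0.76+0.00)/2 = 0.38, v̄ = (0.99+0.00)/2 = 0.495 → q = 4.5×0.38×0.495 = 0.8465 ft³/s
Q = Σ q = 172.2 ft³/s

172 ft³/s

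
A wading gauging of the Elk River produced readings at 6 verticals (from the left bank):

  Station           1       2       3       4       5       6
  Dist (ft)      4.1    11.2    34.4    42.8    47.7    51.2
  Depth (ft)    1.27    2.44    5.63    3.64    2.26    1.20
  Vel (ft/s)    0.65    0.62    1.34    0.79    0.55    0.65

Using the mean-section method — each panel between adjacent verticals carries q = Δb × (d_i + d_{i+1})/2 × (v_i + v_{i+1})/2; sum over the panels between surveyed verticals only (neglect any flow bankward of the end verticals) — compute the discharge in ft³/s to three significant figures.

155 ft³/s

Panel 1-2: Δb = 7.1 ft, d̄ = (1.27+2.44)/2 = 1.855, v̄ = (0.65+0.62)/2 = 0.635 → q = 7.1×1.855×0.635 = 8.363 ft³/s
Panel 2-3: Δb = 23.2 ft, d̄ = (2.44+5.63)/2 = 4.035, v̄ = (0.62+1.34)/2 = 0.98 → q = 23.2×4.035×0.98 = 91.74 ft³/s
Panel 3-4: Δb = 8.4 ft, d̄ = (5.63+3.64)/2 = 4.635, v̄ = (1.34+0.79)/2 = 1.065 → q = 8.4×4.635×1.065 = 41.46 ft³/s
Panel 4-5: Δb = 4.9 ft, d̄ = (3.64+2.26)/2 = 2.95, v̄ = (0.79+0.55)/2 = 0.67 → q = 4.9×2.95×0.67 = 9.685 ft³/s
Panel 5-6: Δb = 3.5 ft, d̄ = (2.26+1.20)/2 = 1.73, v̄ = (0.55+0.65)/2 = 0.6 → q = 3.5×1.73×0.6 = 3.633 ft³/s
Q = Σ q = 154.9 ft³/s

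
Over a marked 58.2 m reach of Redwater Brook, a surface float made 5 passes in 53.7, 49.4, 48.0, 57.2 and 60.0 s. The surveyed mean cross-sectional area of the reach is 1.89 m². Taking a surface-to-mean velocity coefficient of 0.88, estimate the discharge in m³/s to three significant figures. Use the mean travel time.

t̄ = (53.7 + 49.4 + 48.0 + 57.2 + 60.0) / 5 = 53.66 s
v_surface = L / t̄ = 58.2 / 53.66 = 1.085 m/s
v_mean = 0.88 × 1.085 = 0.9545 m/s
Q = A × v_mean = 1.89 × 0.9545 = 1.804 m³/s

1.80 m³/s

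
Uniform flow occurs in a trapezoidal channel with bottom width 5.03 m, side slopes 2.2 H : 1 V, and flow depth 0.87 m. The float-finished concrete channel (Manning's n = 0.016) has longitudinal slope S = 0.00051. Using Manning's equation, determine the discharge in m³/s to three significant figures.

A = (b + z·y)·y = (5.03 + 2.2×0.87)×0.87 = 6.041 m²
P = b + 2y√(1+z²) = 5.03 + 2×0.87×√(1+2.2²) = 9.235 m
R = A/P = 6.041/9.235 = 0.6542 m
Q = (1/n)·A·R^(2/3)·S^(1/2) = (1/0.016) × 6.041 × 0.6542^(2/3) × 0.00051^(1/2) = 6.426 m³/s

6.43 m³/s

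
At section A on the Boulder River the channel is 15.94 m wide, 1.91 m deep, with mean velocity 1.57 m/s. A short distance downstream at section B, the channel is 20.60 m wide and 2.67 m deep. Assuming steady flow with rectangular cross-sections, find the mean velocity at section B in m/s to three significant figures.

0.869 m/s

Q = A₁V₁ = (15.94×1.91) × 1.57 = 47.80 m³/s
A₂ = 20.60 × 2.67 = 55.00 m²
V₂ = Q/A₂ = 47.80/55.00 = 0.8690 m/s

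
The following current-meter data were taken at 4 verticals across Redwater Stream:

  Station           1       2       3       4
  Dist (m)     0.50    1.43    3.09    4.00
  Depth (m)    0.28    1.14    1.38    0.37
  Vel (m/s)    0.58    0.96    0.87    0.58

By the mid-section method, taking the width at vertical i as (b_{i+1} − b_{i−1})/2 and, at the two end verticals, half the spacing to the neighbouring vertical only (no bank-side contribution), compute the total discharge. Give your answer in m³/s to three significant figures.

w_1 = (1.43 − 0.50)/2 = 0.465 m; q_1 = 0.58 × 0.28 × 0.465 = 0.07552 m³/s
w_2 = (3.09 − 0.50)/2 = 1.295 m; q_2 = 0.96 × 1.14 × 1.295 = 1.417 m³/s
w_3 = (4.00 − 1.43)/2 = 1.285 m; q_3 = 0.87 × 1.38 × 1.285 = 1.543 m³/s
w_4 = (4.00 − 3.09)/2 = 0.455 m; q_4 = 0.58 × 0.37 × 0.455 = 0.09764 m³/s
Q = Σ qᵢ = 3.133 m³/s

3.13 m³/s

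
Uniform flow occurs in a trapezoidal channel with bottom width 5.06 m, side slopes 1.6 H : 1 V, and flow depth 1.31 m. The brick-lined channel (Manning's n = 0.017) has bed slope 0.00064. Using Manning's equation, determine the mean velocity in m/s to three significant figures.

1.43 m/s

A = (b + z·y)·y = (5.06 + 1.6×1.31)×1.31 = 9.374 m²
P = b + 2y√(1+z²) = 5.06 + 2×1.31×√(1+1.6²) = 10.00 m
R = A/P = 9.374/10.00 = 0.9371 m
Q = (1/n)·A·R^(2/3)·S^(1/2) = (1/0.017) × 9.374 × 0.9371^(2/3) × 0.00064^(1/2) = 13.36 m³/s
V = Q/A = 13.36/9.374 = 1.425 m/s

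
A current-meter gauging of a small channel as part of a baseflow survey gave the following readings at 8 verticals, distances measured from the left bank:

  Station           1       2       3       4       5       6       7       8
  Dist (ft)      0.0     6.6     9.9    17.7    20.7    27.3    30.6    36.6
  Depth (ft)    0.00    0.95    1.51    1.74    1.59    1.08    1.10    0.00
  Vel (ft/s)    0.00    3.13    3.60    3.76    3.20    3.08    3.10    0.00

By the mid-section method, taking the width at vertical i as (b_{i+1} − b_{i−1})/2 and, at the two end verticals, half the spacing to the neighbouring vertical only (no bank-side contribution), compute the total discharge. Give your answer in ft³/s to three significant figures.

137 ft³/s

w_2 = (9.9 − 0.0)/2 = 4.95 ft; q_2 = 3.13 × 0.95 × 4.95 = 14.72 ft³/s
w_3 = (17.7 − 6.6)/2 = 5.55 ft; q_3 = 3.60 × 1.51 × 5.55 = 30.17 ft³/s
w_4 = (20.7 − 9.9)/2 = 5.4 ft; q_4 = 3.76 × 1.74 × 5.4 = 35.33 ft³/s
w_5 = (27.3 − 17.7)/2 = 4.8 ft; q_5 = 3.20 × 1.59 × 4.8 = 24.42 ft³/s
w_6 = (30.6 − 20.7)/2 = 4.95 ft; q_6 = 3.08 × 1.08 × 4.95 = 16.47 ft³/s
w_7 = (36.6 − 27.3)/2 = 4.65 ft; q_7 = 3.10 × 1.10 × 4.65 = 15.86 ft³/s
Stations 1, 8 contribute zero (depth or velocity is 0).
Q = Σ qᵢ = 137.0 ft³/s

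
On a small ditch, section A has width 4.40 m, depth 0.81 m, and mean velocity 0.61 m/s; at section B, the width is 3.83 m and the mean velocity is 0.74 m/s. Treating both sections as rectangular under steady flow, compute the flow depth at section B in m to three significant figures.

0.767 m

Q = A₁V₁ = (4.40×0.81) × 0.61 = 2.174 m³/s
d₂ = Q/(b₂ V₂) = 2.174/(3.83×0.74) = 0.7671 m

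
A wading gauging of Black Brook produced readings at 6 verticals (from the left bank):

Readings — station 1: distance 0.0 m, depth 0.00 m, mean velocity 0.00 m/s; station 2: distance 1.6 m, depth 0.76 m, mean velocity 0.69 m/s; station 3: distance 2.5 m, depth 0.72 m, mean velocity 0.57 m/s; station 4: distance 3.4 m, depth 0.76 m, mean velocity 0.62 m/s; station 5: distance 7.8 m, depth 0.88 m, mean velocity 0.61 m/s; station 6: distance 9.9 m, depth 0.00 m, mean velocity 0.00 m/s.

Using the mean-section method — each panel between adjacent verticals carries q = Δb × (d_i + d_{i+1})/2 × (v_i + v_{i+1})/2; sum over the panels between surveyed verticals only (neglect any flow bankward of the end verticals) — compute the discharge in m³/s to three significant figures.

Panel 1-2: Δb = 1.6 m, d̄ = (0.00+0.76)/2 = 0.38, v̄ = (0.00+0.69)/2 = 0.345 → q = 1.6×0.38×0.345 = 0.2098 m³/s
Panel 2-3: Δb = 0.9 m, d̄ = (0.76+0.72)/2 = 0.74, v̄ = (0.69+0.57)/2 = 0.63 → q = 0.9×0.74×0.63 = 0.4196 m³/s
Panel 3-4: Δb = 0.9 m, d̄ = (0.72+0.76)/2 = 0.74, v̄ = (0.57+0.62)/2 = 0.595 → q = 0.9×0.74×0.595 = 0.3963 m³/s
Panel 4-5: Δb = 4.4 m, d̄ = (0.76+0.88)/2 = 0.82, v̄ = (0.62+0.61)/2 = 0.615 → q = 4.4×0.82×0.615 = 2.219 m³/s
Panel 5-6: Δb = 2.1 m, d̄ = (0.88+0.00)/2 = 0.44, v̄ = (0.61+0.00)/2 = 0.305 → q = 2.1×0.44×0.305 = 0.2818 m³/s
Q = Σ q = 3.526 m³/s

3.53 m³/s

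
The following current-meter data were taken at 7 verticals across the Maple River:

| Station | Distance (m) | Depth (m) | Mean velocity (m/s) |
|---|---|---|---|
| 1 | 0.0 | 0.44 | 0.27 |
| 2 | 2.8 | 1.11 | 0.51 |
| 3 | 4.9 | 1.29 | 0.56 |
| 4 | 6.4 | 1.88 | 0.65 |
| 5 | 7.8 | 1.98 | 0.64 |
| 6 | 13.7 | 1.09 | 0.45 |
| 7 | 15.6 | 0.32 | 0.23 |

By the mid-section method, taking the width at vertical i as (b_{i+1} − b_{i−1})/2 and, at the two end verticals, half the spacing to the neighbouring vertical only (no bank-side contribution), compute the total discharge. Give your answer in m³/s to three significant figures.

11.2 m³/s

w_1 = (2.8 − 0.0)/2 = 1.4 m; q_1 = 0.27 × 0.44 × 1.4 = 0.1663 m³/s
w_2 = (4.9 − 0.0)/2 = 2.45 m; q_2 = 0.51 × 1.11 × 2.45 = 1.387 m³/s
w_3 = (6.4 − 2.8)/2 = 1.8 m; q_3 = 0.56 × 1.29 × 1.8 = 1.300 m³/s
w_4 = (7.8 − 4.9)/2 = 1.45 m; q_4 = 0.65 × 1.88 × 1.45 = 1.772 m³/s
w_5 = (13.7 − 6.4)/2 = 3.65 m; q_5 = 0.64 × 1.98 × 3.65 = 4.625 m³/s
w_6 = (15.6 − 7.8)/2 = 3.9 m; q_6 = 0.45 × 1.09 × 3.9 = 1.913 m³/s
w_7 = (15.6 − 13.7)/2 = 0.95 m; q_7 = 0.23 × 0.32 × 0.95 = 0.06992 m³/s
Q = Σ qᵢ = 11.23 m³/s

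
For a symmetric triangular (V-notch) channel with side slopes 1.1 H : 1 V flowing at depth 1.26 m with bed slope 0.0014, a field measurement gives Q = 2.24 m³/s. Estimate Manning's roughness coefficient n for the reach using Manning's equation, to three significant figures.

A = z·y² = 1.1×1.26² = 1.746 m²
P = 2y√(1+z²) = 2×1.26×√(1+1.1²) = 3.746 m
R = A/P = 1.746/3.746 = 0.4662 m
n = (1/Q)·A·R^(2/3)·S^(1/2) = (1/2.24) × 1.746 × 0.6012 × 0.03742 = 0.01754

0.0175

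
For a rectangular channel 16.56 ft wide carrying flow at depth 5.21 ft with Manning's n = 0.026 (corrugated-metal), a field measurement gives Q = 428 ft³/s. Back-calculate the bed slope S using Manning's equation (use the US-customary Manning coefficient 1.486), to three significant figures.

0.00160

A = b·y = 16.56 × 5.21 = 86.28 ft²
P = b + 2y = 16.56 + 2×5.21 = 26.98 ft
R = A/P = 86.28/26.98 = 3.198 ft
S = (Q·n / (1.486·A·R^(2/3)))² = (428×0.026 / (1.486×86.28×2.171))² = 0.001599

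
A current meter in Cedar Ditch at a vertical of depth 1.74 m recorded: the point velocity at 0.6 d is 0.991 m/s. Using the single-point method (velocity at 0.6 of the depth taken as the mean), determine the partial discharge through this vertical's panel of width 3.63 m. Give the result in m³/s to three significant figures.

6.26 m³/s

v̄ = v₀.₆ = 0.991 m/s
q = v̄ × d × w = 0.9910 × 1.74 × 3.63 = 6.259 m³/s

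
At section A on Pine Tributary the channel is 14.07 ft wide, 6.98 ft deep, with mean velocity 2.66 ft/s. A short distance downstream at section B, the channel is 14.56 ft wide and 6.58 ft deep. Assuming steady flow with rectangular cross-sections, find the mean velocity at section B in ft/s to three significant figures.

Q = A₁V₁ = (14.07×6.98) × 2.66 = 261.2 ft³/s
A₂ = 14.56 × 6.58 = 95.80 ft²
V₂ = Q/A₂ = 261.2/95.80 = 2.727 ft/s

2.73 ft/s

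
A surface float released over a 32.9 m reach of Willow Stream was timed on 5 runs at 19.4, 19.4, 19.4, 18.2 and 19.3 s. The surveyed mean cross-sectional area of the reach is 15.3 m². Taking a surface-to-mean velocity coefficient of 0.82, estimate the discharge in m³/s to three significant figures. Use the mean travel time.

21.6 m³/s

t̄ = (19.4 + 19.4 + 19.4 + 18.2 + 19.3) / 5 = 19.14 s
v_surface = L / t̄ = 32.9 / 19.14 = 1.719 m/s
v_mean = 0.82 × 1.719 = 1.410 m/s
Q = A × v_mean = 15.3 × 1.410 = 21.57 m³/s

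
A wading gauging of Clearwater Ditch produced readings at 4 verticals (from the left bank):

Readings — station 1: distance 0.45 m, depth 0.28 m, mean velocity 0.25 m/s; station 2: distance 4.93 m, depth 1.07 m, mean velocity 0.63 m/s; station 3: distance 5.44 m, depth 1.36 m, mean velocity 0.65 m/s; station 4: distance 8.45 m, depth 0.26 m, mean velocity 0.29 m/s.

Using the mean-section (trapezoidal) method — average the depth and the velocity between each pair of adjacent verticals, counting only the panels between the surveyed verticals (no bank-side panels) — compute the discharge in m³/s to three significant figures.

2.87 m³/s

Panel 1-2: Δb = 4.48 m, d̄ = (0.28+1.07)/2 = 0.675, v̄ = (0.25+0.63)/2 = 0.44 → q = 4.48×0.675×0.44 = 1.331 m³/s
Panel 2-3: Δb = 0.51 m, d̄ = (1.07+1.36)/2 = 1.215, v̄ = (0.63+0.65)/2 = 0.64 → q = 0.51×1.215×0.64 = 0.3966 m³/s
Panel 3-4: Δb = 3.01 m, d̄ = (1.36+0.26)/2 = 0.81, v̄ = (0.65+0.29)/2 = 0.47 → q = 3.01×0.81×0.47 = 1.146 m³/s
Q = Σ q = 2.873 m³/s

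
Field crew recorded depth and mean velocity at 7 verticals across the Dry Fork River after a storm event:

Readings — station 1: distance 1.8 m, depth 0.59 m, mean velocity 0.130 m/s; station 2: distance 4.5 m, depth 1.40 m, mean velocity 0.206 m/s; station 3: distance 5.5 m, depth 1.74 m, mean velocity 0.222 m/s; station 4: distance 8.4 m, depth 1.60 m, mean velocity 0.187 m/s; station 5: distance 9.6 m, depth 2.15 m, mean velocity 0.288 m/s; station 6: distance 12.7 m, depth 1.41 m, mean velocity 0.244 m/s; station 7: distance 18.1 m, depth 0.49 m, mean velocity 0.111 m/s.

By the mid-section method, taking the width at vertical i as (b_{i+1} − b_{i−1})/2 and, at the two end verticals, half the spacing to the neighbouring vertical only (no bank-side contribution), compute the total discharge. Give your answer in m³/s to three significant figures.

4.94 m³/s

w_1 = (4.5 − 1.8)/2 = 1.35 m; q_1 = 0.130 × 0.59 × 1.35 = 0.1035 m³/s
w_2 = (5.5 − 1.8)/2 = 1.85 m; q_2 = 0.206 × 1.40 × 1.85 = 0.5335 m³/s
w_3 = (8.4 − 4.5)/2 = 1.95 m; q_3 = 0.222 × 1.74 × 1.95 = 0.7532 m³/s
w_4 = (9.6 − 5.5)/2 = 2.05 m; q_4 = 0.187 × 1.60 × 2.05 = 0.6134 m³/s
w_5 = (12.7 − 8.4)/2 = 2.15 m; q_5 = 0.288 × 2.15 × 2.15 = 1.331 m³/s
w_6 = (18.1 − 9.6)/2 = 4.25 m; q_6 = 0.244 × 1.41 × 4.25 = 1.462 m³/s
w_7 = (18.1 − 12.7)/2 = 2.7 m; q_7 = 0.111 × 0.49 × 2.7 = 0.1469 m³/s
Q = Σ qᵢ = 4.944 m³/s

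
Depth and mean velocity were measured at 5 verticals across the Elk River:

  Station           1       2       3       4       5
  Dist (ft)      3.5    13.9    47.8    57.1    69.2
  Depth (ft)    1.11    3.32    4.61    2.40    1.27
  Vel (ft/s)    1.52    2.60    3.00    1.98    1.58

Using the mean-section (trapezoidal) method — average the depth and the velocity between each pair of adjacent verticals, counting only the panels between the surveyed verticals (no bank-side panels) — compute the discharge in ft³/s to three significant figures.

Panel 1-2: Δb = 10.4 ft, d̄ = (1.11+3.32)/2 = 2.215, v̄ = (1.52+2.60)/2 = 2.06 → q = 10.4×2.215×2.06 = 47.45 ft³/s
Panel 2-3: Δb = 33.9 ft, d̄ = (3.32+4.61)/2 = 3.965, v̄ = (2.60+3.00)/2 = 2.8 → q = 33.9×3.965×2.8 = 376.4 ft³/s
Panel 3-4: Δb = 9.3 ft, d̄ = (4.61+2.40)/2 = 3.505, v̄ = (3.00+1.98)/2 = 2.49 → q = 9.3×3.505×2.49 = 81.17 ft³/s
Panel 4-5: Δb = 12.1 ft, d̄ = (2.40+1.27)/2 = 1.835, v̄ = (1.98+1.58)/2 = 1.78 → q = 12.1×1.835×1.78 = 39.52 ft³/s
Q = Σ q = 544.5 ft³/s

544 ft³/s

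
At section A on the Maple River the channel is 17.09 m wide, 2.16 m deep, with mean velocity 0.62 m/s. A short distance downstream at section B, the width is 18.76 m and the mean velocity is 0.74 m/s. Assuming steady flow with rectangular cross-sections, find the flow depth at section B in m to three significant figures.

1.65 m

Q = A₁V₁ = (17.09×2.16) × 0.62 = 22.89 m³/s
d₂ = Q/(b₂ V₂) = 22.89/(18.76×0.74) = 1.649 m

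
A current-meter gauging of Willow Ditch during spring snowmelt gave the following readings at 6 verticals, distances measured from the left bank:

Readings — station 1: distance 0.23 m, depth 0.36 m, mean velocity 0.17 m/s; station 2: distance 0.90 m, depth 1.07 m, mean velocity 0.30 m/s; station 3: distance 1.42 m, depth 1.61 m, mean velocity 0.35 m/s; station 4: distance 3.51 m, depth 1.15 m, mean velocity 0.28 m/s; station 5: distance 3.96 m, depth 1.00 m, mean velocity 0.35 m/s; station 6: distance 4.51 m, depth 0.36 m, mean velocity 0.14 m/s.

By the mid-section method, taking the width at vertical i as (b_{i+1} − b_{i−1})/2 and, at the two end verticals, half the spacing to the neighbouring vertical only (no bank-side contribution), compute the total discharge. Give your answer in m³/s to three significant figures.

w_1 = (0.90 − 0.23)/2 = 0.335 m; q_1 = 0.17 × 0.36 × 0.335 = 0.02050 m³/s
w_2 = (1.42 − 0.23)/2 = 0.595 m; q_2 = 0.30 × 1.07 × 0.595 = 0.1910 m³/s
w_3 = (3.51 − 0.90)/2 = 1.305 m; q_3 = 0.35 × 1.61 × 1.305 = 0.7354 m³/s
w_4 = (3.96 − 1.42)/2 = 1.27 m; q_4 = 0.28 × 1.15 × 1.27 = 0.4089 m³/s
w_5 = (4.51 − 3.51)/2 = 0.5 m; q_5 = 0.35 × 1.00 × 0.5 = 0.1750 m³/s
w_6 = (4.51 − 3.96)/2 = 0.275 m; q_6 = 0.14 × 0.36 × 0.275 = 0.01386 m³/s
Q = Σ qᵢ = 1.545 m³/s

1.54 m³/s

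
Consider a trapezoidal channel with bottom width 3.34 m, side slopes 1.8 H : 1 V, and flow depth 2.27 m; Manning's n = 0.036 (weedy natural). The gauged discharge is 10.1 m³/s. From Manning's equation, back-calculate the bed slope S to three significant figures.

A = (b + z·y)·y = (3.34 + 1.8×2.27)×2.27 = 16.86 m²
P = b + 2y√(1+z²) = 3.34 + 2×2.27×√(1+1.8²) = 12.69 m
R = A/P = 16.86/12.69 = 1.329 m
S = (Q·n / (1·A·R^(2/3)))² = (10.1×0.036 / (1×16.86×1.209))² = 0.0003186

0.000319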